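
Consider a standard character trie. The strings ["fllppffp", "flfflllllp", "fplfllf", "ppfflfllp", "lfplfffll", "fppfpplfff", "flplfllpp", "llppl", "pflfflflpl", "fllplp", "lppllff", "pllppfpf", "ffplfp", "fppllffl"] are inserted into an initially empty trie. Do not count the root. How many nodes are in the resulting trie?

93

For each word, the new-node count is its length minus the longest prefix already in the trie:
  "fllppffp" → 8 new (f, l, l, p, p, f, f, p)
  "flfflllllp" → prefix "fl" already present; 8 new (f, f, l, l, l, l, l, p)
  "fplfllf" → prefix "f" already present; 6 new (p, l, f, l, l, f)
  "ppfflfllp" → 9 new (p, p, f, f, l, f, l, l, p)
  "lfplfffll" → 9 new (l, f, p, l, f, f, f, l, l)
  "fppfpplfff" → prefix "fp" already present; 8 new (p, f, p, p, l, f, f, f)
  "flplfllpp" → prefix "fl" already present; 7 new (p, l, f, l, l, p, p)
  "llppl" → prefix "l" already present; 4 new (l, p, p, l)
  "pflfflflpl" → prefix "p" already present; 9 new (f, l, f, f, l, f, l, p, l)
  "fllplp" → prefix "fllp" already present; 2 new (l, p)
  "lppllff" → prefix "l" already present; 6 new (p, p, l, l, f, f)
  "pllppfpf" → prefix "p" already present; 7 new (l, l, p, p, f, p, f)
  "ffplfp" → prefix "f" already present; 5 new (f, p, l, f, p)
  "fppllffl" → prefix "fpp" already present; 5 new (l, l, f, f, l)
Total nodes = 8 + 8 + 6 + 9 + 9 + 8 + 7 + 4 + 9 + 2 + 6 + 7 + 5 + 5 = 93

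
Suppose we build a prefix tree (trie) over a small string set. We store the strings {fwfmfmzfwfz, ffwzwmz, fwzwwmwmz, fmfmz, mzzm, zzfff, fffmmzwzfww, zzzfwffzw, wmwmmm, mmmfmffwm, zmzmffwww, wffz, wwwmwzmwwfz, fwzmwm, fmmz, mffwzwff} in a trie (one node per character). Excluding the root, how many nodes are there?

100

Insert word by word; a character creates a node only if that edge doesn't already exist:
  "fwfmfmzfwfz" → 11 new (f, w, f, m, f, m, z, f, w, f, z)
  "ffwzwmz" → prefix "f" already present; 6 new (f, w, z, w, m, z)
  "fwzwwmwmz" → prefix "fw" already present; 7 new (z, w, w, m, w, m, z)
  "fmfmz" → prefix "f" already present; 4 new (m, f, m, z)
  "mzzm" → 4 new (m, z, z, m)
  "zzfff" → 5 new (z, z, f, f, f)
  "fffmmzwzfww" → prefix "ff" already present; 9 new (f, m, m, z, w, z, f, w, w)
  "zzzfwffzw" → prefix "zz" already present; 7 new (z, f, w, f, f, z, w)
  "wmwmmm" → 6 new (w, m, w, m, m, m)
  "mmmfmffwm" → prefix "m" already present; 8 new (m, m, f, m, f, f, w, m)
  "zmzmffwww" → prefix "z" already present; 8 new (m, z, m, f, f, w, w, w)
  "wffz" → prefix "w" already present; 3 new (f, f, z)
  "wwwmwzmwwfz" → prefix "w" already present; 10 new (w, w, m, w, z, m, w, w, f, z)
  "fwzmwm" → prefix "fwz" already present; 3 new (m, w, m)
  "fmmz" → prefix "fm" already present; 2 new (m, z)
  "mffwzwff" → prefix "m" already present; 7 new (f, f, w, z, w, f, f)
Total nodes = 11 + 6 + 7 + 4 + 4 + 5 + 9 + 7 + 6 + 8 + 8 + 3 + 10 + 3 + 2 + 7 = 100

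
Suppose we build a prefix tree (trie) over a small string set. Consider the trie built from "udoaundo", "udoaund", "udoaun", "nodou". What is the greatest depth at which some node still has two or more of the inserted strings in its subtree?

7

The deepest shared node is where two words last agree before diverging.
"udoaund" and "udoaundo" agree on "udoaund" (7 characters) before diverging; nothing deeper is shared.
Longest shared-prefix length: 7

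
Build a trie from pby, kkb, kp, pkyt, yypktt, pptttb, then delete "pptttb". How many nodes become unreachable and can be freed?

After clearing the end-marker at "pptttb", prune upward until reaching a node still needed by another word.
The suffix "ptttb" (5 nodes) is used only by "pptttb"; the node for "p" still has the child "b", so pruning stops there.
Nodes removed: 5

5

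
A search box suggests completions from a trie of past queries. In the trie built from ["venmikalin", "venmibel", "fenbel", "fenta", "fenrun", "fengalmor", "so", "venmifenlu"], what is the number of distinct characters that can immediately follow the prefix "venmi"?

3

Walk "venmi" from the root, arriving at one node.
Characters that immediately follow "venmi" among the stored strings: {b, f, k}.
That node has 3 child edges.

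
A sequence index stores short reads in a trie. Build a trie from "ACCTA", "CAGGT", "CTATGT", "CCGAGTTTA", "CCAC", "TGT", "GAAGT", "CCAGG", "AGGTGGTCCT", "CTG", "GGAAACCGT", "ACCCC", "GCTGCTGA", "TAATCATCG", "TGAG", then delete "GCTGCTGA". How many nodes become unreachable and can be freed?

After clearing the end-marker at "GCTGCTGA", prune upward until reaching a node still needed by another word.
The suffix "CTGCTGA" (7 nodes) is used only by "GCTGCTGA"; the node for "G" still has the child "A", so pruning stops there.
Nodes removed: 7

7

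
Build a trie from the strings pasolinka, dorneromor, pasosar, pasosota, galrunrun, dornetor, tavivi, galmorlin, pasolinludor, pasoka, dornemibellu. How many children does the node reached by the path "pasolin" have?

Follow the path "pasolin" to its node, then look at its outgoing edges.
Distinct next characters after "pasolin": k, l.
That node has 2 child edges.

2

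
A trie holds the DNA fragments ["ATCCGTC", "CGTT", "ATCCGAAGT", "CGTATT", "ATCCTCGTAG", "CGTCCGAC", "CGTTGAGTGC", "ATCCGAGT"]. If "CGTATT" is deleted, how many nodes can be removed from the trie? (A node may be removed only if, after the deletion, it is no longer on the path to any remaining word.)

3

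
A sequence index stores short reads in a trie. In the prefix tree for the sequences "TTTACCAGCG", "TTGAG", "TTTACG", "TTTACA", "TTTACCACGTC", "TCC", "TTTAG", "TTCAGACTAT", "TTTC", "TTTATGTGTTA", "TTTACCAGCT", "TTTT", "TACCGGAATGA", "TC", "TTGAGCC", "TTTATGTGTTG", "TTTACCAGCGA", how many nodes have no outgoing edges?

Leaves are exactly the stored words that no other stored word extends.
Those words: "TACCGGAATGA", "TCC", "TTCAGACTAT", "TTGAGCC", "TTTACA", "TTTACCACGTC", "TTTACCAGCGA", "TTTACCAGCT", "TTTACG", "TTTAG", "TTTATGTGTTA", "TTTATGTGTTG", "TTTC", "TTTT"
Leaf count: 14

14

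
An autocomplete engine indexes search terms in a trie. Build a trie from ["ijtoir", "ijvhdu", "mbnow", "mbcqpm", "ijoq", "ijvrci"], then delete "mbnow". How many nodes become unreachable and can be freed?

3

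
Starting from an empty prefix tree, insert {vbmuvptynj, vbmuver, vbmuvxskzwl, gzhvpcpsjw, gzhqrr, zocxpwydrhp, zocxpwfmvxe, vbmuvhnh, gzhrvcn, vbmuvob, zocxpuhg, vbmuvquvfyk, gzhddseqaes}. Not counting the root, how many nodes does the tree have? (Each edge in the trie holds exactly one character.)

Count nodes per top-level branch (shared prefixes stored once):
  'g'-branch (gzhddseqaes, gzhqrr, gzhrvcn, gzhvpcpsjw): 25 nodes
  'v'-branch (vbmuver, vbmuvhnh, vbmuvob, vbmuvptynj, vbmuvquvfyk, vbmuvxskzwl): 29 nodes
  'z'-branch (zocxpuhg, zocxpwfmvxe, zocxpwydrhp): 19 nodes
Sum: 73

73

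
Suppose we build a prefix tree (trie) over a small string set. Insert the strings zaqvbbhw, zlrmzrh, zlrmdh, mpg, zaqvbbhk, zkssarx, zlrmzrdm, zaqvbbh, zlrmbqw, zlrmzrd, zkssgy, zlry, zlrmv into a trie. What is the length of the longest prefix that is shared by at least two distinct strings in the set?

Look for the deepest trie node that still has at least two words in its subtree.
e.g. "zaqvbbh" and "zaqvbbhk" share the prefix "zaqvbbh" of length 7; no pair shares a longer one.
Longest shared-prefix length: 7

7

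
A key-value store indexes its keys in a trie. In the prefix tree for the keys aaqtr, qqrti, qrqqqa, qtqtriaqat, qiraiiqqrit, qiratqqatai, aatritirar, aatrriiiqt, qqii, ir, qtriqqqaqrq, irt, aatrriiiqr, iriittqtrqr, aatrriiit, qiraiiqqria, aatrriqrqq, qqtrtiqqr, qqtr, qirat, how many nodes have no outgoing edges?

A leaf is a node with no children — equivalently, the end of a word that is not a proper prefix of any other stored word.
Those words: "aaqtr", "aatritirar", "aatrriiiqr", "aatrriiiqt", "aatrriiit", "aatrriqrqq", "iriittqtrqr", "irt", "qiraiiqqria", "qiraiiqqrit", "qiratqqatai", "qqii", "qqrti", "qqtrtiqqr", "qrqqqa", "qtqtriaqat", "qtriqqqaqrq"
Leaf count: 17

17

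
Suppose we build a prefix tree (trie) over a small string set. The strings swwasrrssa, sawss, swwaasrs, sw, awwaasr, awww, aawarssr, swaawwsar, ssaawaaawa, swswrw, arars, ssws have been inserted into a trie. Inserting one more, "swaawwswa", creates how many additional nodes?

2

The longest prefix of "swaawwswa" already in the trie is "swaawws" (length 7).
Each of the 2 remaining characters creates one node.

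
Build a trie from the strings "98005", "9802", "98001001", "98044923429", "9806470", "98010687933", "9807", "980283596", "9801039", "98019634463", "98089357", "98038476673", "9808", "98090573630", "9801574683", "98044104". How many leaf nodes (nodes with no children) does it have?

14

Leaves are exactly the stored words that no other stored word extends.
Those words: "98001001", "98005", "9801039", "98010687933", "9801574683", "98019634463", "980283596", "98038476673", "98044104", "98044923429", "9806470", "9807", "98089357", "98090573630"
Leaf count: 14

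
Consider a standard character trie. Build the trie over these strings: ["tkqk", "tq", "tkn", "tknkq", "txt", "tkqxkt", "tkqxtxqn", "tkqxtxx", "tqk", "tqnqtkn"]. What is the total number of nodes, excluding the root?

For each word, the new-node count is its length minus the longest prefix already in the trie:
  "tkqk" → 4 new (t, k, q, k)
  "tq" → prefix "t" already present; 1 new (q)
  "tkn" → prefix "tk" already present; 1 new (n)
  "tknkq" → prefix "tkn" already present; 2 new (k, q)
  "txt" → prefix "t" already present; 2 new (x, t)
  "tkqxkt" → prefix "tkq" already present; 3 new (x, k, t)
  "tkqxtxqn" → prefix "tkqx" already present; 4 new (t, x, q, n)
  "tkqxtxx" → prefix "tkqxtx" already present; 1 new (x)
  "tqk" → prefix "tq" already present; 1 new (k)
  "tqnqtkn" → prefix "tq" already present; 5 new (n, q, t, k, n)
Total nodes = 4 + 1 + 1 + 2 + 2 + 3 + 4 + 1 + 1 + 5 = 24

24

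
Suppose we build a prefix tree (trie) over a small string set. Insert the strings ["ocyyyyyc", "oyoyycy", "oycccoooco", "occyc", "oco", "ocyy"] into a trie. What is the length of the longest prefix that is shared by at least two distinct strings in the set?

4

Look for the deepest trie node that still has at least two words in its subtree.
"ocyy" and "ocyyyyyc" agree on "ocyy" (4 characters) before diverging; nothing deeper is shared.
Longest shared-prefix length: 4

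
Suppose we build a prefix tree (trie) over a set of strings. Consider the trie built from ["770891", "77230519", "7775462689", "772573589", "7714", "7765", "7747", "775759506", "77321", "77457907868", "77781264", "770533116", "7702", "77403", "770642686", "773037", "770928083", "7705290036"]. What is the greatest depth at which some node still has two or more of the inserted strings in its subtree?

The deepest shared node is where two words last agree before diverging.
e.g. "7705290036" and "770533116" share the prefix "7705" of length 4; no pair shares a longer one.
Longest shared-prefix length: 4

4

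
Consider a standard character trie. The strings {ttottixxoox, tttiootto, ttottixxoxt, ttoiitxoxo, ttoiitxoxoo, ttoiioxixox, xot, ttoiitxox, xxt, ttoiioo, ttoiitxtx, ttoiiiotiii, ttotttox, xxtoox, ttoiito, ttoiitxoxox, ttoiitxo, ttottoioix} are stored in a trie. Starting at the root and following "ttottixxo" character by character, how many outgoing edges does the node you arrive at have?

2

Follow the path "ttottixxo" to its node, then look at its outgoing edges.
Distinct next characters after "ttottixxo": o, x.
That node has 2 child edges.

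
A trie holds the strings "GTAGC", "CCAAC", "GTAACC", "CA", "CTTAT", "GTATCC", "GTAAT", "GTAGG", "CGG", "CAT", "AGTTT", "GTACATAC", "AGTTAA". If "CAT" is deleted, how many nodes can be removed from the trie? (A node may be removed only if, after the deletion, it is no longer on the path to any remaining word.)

1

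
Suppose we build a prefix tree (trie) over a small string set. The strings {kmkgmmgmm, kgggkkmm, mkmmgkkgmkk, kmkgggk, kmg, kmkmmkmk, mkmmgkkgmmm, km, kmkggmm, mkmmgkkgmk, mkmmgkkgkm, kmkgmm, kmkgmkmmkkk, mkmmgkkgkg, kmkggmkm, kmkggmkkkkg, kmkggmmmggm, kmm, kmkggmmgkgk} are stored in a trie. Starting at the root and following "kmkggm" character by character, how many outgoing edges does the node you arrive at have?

2

Follow the path "kmkggm" to its node, then look at its outgoing edges.
Characters that immediately follow "kmkggm" among the stored strings: {k, m}.
That node has 2 child edges.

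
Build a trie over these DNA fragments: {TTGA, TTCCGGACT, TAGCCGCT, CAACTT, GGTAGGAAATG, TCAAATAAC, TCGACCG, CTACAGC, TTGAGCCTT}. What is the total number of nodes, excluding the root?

Insert word by word; a character creates a node only if that edge doesn't already exist:
  "TTGA" → 4 new (T, T, G, A)
  "TTCCGGACT" → prefix "TT" already present; 7 new (C, C, G, G, A, C, T)
  "TAGCCGCT" → prefix "T" already present; 7 new (A, G, C, C, G, C, T)
  "CAACTT" → 6 new (C, A, A, C, T, T)
  "GGTAGGAAATG" → 11 new (G, G, T, A, G, G, A, A, A, T, G)
  "TCAAATAAC" → prefix "T" already present; 8 new (C, A, A, A, T, A, A, C)
  "TCGACCG" → prefix "TC" already present; 5 new (G, A, C, C, G)
  "CTACAGC" → prefix "C" already present; 6 new (T, A, C, A, G, C)
  "TTGAGCCTT" → prefix "TTGA" already present; 5 new (G, C, C, T, T)
Total nodes = 4 + 7 + 7 + 6 + 11 + 8 + 5 + 6 + 5 = 59

59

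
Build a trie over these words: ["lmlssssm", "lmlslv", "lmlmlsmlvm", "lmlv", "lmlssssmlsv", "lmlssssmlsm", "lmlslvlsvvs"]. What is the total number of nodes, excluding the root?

27

Trie structure (* marks end of a word):
(root)
└─ l
   └─ m
      └─ l
         ├─ m
         │  └─ l
         │     └─ s
         │        └─ m
         │           └─ l
         │              └─ v
         │                 └─ m *
         ├─ s
         │  ├─ l
         │  │  └─ v *
         │  │     └─ l
         │  │        └─ s
         │  │           └─ v
         │  │              └─ v
         │  │                 └─ s *
         │  └─ s
         │     └─ s
         │        └─ s
         │           └─ m *
         │              └─ l
         │                 └─ s
         │                    ├─ m *
         │                    └─ v *
         └─ v *
Counting every labelled node above: 27.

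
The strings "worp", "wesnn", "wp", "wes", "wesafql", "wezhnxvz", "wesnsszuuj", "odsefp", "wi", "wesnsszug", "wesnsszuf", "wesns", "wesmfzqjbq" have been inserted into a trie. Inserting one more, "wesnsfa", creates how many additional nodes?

Walking "wesnsfa" from the root, the first 5 characters ("wesns") follow existing edges; "f" is the first miss.
Each of the 2 remaining characters creates one node.

2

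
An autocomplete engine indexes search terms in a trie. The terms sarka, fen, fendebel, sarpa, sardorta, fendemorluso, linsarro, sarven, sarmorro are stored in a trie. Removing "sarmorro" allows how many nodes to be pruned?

After clearing the end-marker at "sarmorro", prune upward until reaching a node still needed by another word.
The suffix "morro" (5 nodes) is used only by "sarmorro"; the node for "sar" still has the child "k", so pruning stops there.
Nodes removed: 5

5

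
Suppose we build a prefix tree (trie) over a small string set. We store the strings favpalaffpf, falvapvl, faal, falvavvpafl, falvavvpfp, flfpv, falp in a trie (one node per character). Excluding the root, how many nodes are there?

Count nodes per top-level branch (shared prefixes stored once):
  'f'-branch (faal, falp, falvapvl, falvavvpafl, falvavvpfp, favpalaffpf, flfpv): 32 nodes
Sum: 32

32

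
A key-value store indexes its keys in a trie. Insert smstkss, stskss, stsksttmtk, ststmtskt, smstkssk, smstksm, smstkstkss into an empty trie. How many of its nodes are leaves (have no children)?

6

Leaves are exactly the stored words that no other stored word extends.
Those words: "smstksm", "smstkssk", "smstkstkss", "stskss", "stsksttmtk", "ststmtskt"
Leaf count: 6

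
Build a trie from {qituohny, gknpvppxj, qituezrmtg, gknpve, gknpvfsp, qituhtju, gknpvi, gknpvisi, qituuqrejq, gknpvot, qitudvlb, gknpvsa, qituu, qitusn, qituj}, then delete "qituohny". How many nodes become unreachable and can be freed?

4

After clearing the end-marker at "qituohny", prune upward until reaching a node still needed by another word.
The suffix "ohny" (4 nodes) is used only by "qituohny"; the node for "qitu" still has the child "e", so pruning stops there.
Nodes removed: 4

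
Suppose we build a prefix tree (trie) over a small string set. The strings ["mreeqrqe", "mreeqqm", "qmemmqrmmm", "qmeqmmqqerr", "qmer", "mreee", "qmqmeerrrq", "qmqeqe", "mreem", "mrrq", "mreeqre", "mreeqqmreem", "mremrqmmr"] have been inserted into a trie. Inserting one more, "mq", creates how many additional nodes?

Walking "mq" from the root, the first 1 characters ("m") follow existing edges; "q" is the first miss.
Each of the 1 remaining characters creates one node.

1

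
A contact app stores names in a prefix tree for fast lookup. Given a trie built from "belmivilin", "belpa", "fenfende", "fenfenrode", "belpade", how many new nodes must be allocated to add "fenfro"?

2

The longest prefix of "fenfro" already in the trie is "fenf" (length 4).
So 6 − 4 = 2 new nodes.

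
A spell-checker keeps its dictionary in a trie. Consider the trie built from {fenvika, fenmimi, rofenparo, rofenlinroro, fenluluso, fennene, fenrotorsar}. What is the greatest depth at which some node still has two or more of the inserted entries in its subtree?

5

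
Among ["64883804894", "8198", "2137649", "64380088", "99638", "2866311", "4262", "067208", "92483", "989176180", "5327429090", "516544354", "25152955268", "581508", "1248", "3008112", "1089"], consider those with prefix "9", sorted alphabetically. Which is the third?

99638

DFS of the "9" subtree visits, in order: "92483", "989176180", "99638"
Position 3: 99638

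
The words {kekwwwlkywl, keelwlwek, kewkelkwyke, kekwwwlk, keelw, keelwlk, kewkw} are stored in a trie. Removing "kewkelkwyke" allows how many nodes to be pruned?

Walk "kewkelkwyke" from the leaf back toward the root, removing each node that no remaining word uses.
The suffix "elkwyke" (7 nodes) is used only by "kewkelkwyke"; the node for "kewk" still has the child "w", so pruning stops there.
Nodes removed: 7

7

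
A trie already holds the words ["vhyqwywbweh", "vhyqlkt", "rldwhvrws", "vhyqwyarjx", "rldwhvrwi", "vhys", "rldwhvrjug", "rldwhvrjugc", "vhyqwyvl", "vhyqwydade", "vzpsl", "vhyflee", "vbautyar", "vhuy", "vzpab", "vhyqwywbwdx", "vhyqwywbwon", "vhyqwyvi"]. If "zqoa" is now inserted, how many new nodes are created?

"zqoa" shares no prefix with any stored word, so all 4 characters open new nodes.
4 − 0 = 4 new nodes.

4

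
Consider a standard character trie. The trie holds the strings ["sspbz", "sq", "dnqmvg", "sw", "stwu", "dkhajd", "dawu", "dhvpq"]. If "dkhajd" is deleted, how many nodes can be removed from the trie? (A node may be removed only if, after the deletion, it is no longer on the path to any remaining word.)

5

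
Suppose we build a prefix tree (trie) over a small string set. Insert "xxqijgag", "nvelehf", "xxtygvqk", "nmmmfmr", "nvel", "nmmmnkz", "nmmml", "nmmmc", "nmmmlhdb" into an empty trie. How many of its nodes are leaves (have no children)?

7

A leaf is a node with no children — equivalently, the end of a word that is not a proper prefix of any other stored word.
Those words: "nmmmc", "nmmmfmr", "nmmmlhdb", "nmmmnkz", "nvelehf", "xxqijgag", "xxtygvqk"
Leaf count: 7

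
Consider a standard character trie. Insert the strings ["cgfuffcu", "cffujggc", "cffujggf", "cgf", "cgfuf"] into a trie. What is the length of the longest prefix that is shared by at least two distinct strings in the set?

7

Equivalently: take the maximum, over all pairs, of their longest common prefix length.
"cffujggc" and "cffujggf" agree on "cffujgg" (7 characters) before diverging; nothing deeper is shared.
Longest shared-prefix length: 7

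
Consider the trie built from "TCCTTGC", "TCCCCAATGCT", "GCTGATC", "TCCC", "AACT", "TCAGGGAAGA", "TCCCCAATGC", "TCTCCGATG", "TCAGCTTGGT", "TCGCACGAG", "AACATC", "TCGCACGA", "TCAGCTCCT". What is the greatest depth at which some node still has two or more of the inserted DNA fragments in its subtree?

10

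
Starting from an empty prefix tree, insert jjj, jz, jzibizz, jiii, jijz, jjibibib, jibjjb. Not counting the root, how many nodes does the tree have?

24

For each word, the new-node count is its length minus the longest prefix already in the trie:
  "jjj" → 3 new (j, j, j)
  "jz" → prefix "j" already present; 1 new (z)
  "jzibizz" → prefix "jz" already present; 5 new (i, b, i, z, z)
  "jiii" → prefix "j" already present; 3 new (i, i, i)
  "jijz" → prefix "ji" already present; 2 new (j, z)
  "jjibibib" → prefix "jj" already present; 6 new (i, b, i, b, i, b)
  "jibjjb" → prefix "ji" already present; 4 new (b, j, j, b)
Total nodes = 3 + 1 + 5 + 3 + 2 + 6 + 4 = 24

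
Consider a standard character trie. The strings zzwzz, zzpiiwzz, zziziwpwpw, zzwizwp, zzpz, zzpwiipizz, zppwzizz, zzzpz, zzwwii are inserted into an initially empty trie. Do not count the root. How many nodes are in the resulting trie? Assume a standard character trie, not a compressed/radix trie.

44

Insert word by word; a character creates a node only if that edge doesn't already exist:
  "zzwzz" → 5 new (z, z, w, z, z)
  "zzpiiwzz" → prefix "zz" already present; 6 new (p, i, i, w, z, z)
  "zziziwpwpw" → prefix "zz" already present; 8 new (i, z, i, w, p, w, p, w)
  "zzwizwp" → prefix "zzw" already present; 4 new (i, z, w, p)
  "zzpz" → prefix "zzp" already present; 1 new (z)
  "zzpwiipizz" → prefix "zzp" already present; 7 new (w, i, i, p, i, z, z)
  "zppwzizz" → prefix "z" already present; 7 new (p, p, w, z, i, z, z)
  "zzzpz" → prefix "zz" already present; 3 new (z, p, z)
  "zzwwii" → prefix "zzw" already present; 3 new (w, i, i)
Total nodes = 5 + 6 + 8 + 4 + 1 + 7 + 7 + 3 + 3 = 44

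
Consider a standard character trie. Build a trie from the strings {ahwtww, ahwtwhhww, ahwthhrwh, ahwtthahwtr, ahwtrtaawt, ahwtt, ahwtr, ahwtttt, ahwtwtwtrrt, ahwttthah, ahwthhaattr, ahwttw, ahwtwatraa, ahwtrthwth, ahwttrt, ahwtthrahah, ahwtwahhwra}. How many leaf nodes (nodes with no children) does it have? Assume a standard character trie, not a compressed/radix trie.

15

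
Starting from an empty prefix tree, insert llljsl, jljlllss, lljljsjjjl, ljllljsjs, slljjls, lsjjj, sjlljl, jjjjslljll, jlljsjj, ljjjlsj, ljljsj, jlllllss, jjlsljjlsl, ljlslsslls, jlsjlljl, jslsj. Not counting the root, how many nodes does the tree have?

98

Trace insertions, counting only characters that open a new branch:
  "llljsl" → 6 new (l, l, l, j, s, l)
  "jljlllss" → 8 new (j, l, j, l, l, l, s, s)
  "lljljsjjjl" → prefix "ll" already present; 8 new (j, l, j, s, j, j, j, l)
  "ljllljsjs" → prefix "l" already present; 8 new (j, l, l, l, j, s, j, s)
  "slljjls" → 7 new (s, l, l, j, j, l, s)
  "lsjjj" → prefix "l" already present; 4 new (s, j, j, j)
  "sjlljl" → prefix "s" already present; 5 new (j, l, l, j, l)
  "jjjjslljll" → prefix "j" already present; 9 new (j, j, j, s, l, l, j, l, l)
  "jlljsjj" → prefix "jl" already present; 5 new (l, j, s, j, j)
  "ljjjlsj" → prefix "lj" already present; 5 new (j, j, l, s, j)
  "ljljsj" → prefix "ljl" already present; 3 new (j, s, j)
  "jlllllss" → prefix "jll" already present; 5 new (l, l, l, s, s)
  "jjlsljjlsl" → prefix "jj" already present; 8 new (l, s, l, j, j, l, s, l)
  "ljlslsslls" → prefix "ljl" already present; 7 new (s, l, s, s, l, l, s)
  "jlsjlljl" → prefix "jl" already present; 6 new (s, j, l, l, j, l)
  "jslsj" → prefix "j" already present; 4 new (s, l, s, j)
Total nodes = 6 + 8 + 8 + 8 + 7 + 4 + 5 + 9 + 5 + 5 + 3 + 5 + 8 + 7 + 6 + 4 = 98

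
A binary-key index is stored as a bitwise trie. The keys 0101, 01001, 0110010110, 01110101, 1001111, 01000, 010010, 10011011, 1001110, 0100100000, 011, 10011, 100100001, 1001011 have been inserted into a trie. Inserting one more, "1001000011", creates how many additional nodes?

1

"100100001" is already a path in the trie; the remaining "1" must be added.
So 10 − 9 = 1 new nodes.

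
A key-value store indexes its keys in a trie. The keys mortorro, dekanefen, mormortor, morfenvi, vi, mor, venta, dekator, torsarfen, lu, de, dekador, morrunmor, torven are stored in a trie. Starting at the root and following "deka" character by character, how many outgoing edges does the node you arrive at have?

Walk "deka" from the root, arriving at one node.
Characters that immediately follow "deka" among the stored strings: {d, n, t}.
That node has 3 child edges.

3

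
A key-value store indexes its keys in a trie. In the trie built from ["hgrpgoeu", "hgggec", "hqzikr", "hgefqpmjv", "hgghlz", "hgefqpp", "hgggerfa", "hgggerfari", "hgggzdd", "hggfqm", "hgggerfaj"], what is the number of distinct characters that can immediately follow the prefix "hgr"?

1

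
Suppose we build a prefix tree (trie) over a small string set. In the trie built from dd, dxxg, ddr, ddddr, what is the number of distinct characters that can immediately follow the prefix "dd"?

Follow the path "dd" to its node, then look at its outgoing edges.
Characters that immediately follow "dd" among the stored strings: {d, r}.
That node has 2 child edges.

2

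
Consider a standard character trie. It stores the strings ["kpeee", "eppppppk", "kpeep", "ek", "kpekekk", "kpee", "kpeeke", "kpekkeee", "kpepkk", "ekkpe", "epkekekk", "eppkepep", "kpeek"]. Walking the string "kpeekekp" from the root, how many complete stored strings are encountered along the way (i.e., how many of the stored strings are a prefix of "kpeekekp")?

Walk "kpeekekp" from the root; an end-of-word marker is hit whenever a stored word is a prefix of "kpeekekp".
Prefixes of the query that are stored words: "kpee", "kpeek", "kpeeke"
Count: 3

3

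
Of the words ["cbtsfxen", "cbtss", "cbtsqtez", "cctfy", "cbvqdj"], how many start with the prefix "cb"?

4

Walk to "cb"; the words in its subtree are exactly those with that prefix.
Matches: "cbtsfxen", "cbtsqtez", "cbtss", "cbvqdj"
Count: 4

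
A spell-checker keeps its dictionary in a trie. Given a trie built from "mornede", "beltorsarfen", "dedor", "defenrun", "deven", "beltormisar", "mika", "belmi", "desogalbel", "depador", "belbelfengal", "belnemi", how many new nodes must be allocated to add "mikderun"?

Walking "mikderun" from the root, the first 3 characters ("mik") follow existing edges; "d" is the first miss.
New nodes needed: |"mikderun"| − 3 = 8 − 3 = 5.

5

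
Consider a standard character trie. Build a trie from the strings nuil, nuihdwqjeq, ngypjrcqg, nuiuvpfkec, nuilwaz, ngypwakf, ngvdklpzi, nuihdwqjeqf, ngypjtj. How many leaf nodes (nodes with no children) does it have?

7

Leaves are exactly the stored words that no other stored word extends.
Those words: "ngvdklpzi", "ngypjrcqg", "ngypjtj", "ngypwakf", "nuihdwqjeqf", "nuilwaz", "nuiuvpfkec"
Leaf count: 7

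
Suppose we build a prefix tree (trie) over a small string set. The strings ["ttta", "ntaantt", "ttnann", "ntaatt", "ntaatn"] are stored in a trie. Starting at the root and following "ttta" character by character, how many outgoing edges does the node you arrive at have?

0

The children of the "ttta" node are the distinct next characters among strings starting with "ttta".
No stored string extends past "ttta".
That node has 0 child edges.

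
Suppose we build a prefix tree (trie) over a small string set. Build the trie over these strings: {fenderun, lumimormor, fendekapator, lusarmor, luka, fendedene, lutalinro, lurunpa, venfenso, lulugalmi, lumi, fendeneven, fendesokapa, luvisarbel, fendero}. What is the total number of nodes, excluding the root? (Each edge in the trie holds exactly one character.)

Trace insertions, counting only characters that open a new branch:
  "fenderun" → 8 new (f, e, n, d, e, r, u, n)
  "lumimormor" → 10 new (l, u, m, i, m, o, r, m, o, r)
  "fendekapator" → prefix "fende" already present; 7 new (k, a, p, a, t, o, r)
  "lusarmor" → prefix "lu" already present; 6 new (s, a, r, m, o, r)
  "luka" → prefix "lu" already present; 2 new (k, a)
  "fendedene" → prefix "fende" already present; 4 new (d, e, n, e)
  "lutalinro" → prefix "lu" already present; 7 new (t, a, l, i, n, r, o)
  "lurunpa" → prefix "lu" already present; 5 new (r, u, n, p, a)
  "venfenso" → 8 new (v, e, n, f, e, n, s, o)
  "lulugalmi" → prefix "lu" already present; 7 new (l, u, g, a, l, m, i)
  "lumi" → prefix "lumi" already present; 0 new (none)
  "fendeneven" → prefix "fende" already present; 5 new (n, e, v, e, n)
  "fendesokapa" → prefix "fende" already present; 6 new (s, o, k, a, p, a)
  "luvisarbel" → prefix "lu" already present; 8 new (v, i, s, a, r, b, e, l)
  "fendero" → prefix "fender" already present; 1 new (o)
Total nodes = 8 + 10 + 7 + 6 + 2 + 4 + 7 + 5 + 8 + 7 + 0 + 5 + 6 + 8 + 1 = 84

84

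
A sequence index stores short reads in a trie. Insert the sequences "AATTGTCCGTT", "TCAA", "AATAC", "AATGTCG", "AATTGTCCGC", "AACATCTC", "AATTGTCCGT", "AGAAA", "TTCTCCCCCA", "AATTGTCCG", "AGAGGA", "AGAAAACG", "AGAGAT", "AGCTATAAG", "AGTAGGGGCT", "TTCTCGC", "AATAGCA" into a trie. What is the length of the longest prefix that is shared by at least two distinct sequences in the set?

10

Equivalently: take the maximum, over all pairs, of their longest common prefix length.
e.g. "AATTGTCCGT" and "AATTGTCCGTT" share the prefix "AATTGTCCGT" of length 10; no pair shares a longer one.
Longest shared-prefix length: 10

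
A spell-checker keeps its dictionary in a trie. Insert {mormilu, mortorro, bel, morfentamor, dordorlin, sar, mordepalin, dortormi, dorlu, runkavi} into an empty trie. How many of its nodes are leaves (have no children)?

A leaf is a node with no children — equivalently, the end of a word that is not a proper prefix of any other stored word.
Those words: "bel", "dordorlin", "dorlu", "dortormi", "mordepalin", "morfentamor", "mormilu", "mortorro", "runkavi", "sar"
Leaf count: 10

10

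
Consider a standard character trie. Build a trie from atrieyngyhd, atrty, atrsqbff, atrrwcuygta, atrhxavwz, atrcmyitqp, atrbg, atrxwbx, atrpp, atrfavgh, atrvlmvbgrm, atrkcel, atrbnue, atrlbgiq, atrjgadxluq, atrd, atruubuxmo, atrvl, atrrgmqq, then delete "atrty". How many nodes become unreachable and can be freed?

2

A node on "atrty"'s path can go only if nothing else ends at it or branches off below it.
The suffix "ty" (2 nodes) is used only by "atrty"; the node for "atr" still has the child "i", so pruning stops there.
Nodes removed: 2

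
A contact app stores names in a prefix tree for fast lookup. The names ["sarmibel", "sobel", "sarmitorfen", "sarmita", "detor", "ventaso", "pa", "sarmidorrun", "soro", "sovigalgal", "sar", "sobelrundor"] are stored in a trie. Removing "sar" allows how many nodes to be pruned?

Walk "sar" from the leaf back toward the root, removing each node that no remaining word uses.
Every node on "sar" is still needed (e.g. by "sarmibel"), so nothing is freed.
Nodes removed: 0

0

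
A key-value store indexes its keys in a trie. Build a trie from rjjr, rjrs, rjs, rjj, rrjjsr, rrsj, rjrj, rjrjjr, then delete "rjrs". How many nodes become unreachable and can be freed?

A node on "rjrs"'s path can go only if nothing else ends at it or branches off below it.
The suffix "s" (1 node) is used only by "rjrs"; the node for "rjr" still has the child "j", so pruning stops there.
Nodes removed: 1

1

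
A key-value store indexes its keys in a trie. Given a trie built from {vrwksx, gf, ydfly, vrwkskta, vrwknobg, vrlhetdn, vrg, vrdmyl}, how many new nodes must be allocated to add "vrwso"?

The longest prefix of "vrwso" already in the trie is "vrw" (length 3).
New nodes needed: |"vrwso"| − 3 = 5 − 3 = 2.

2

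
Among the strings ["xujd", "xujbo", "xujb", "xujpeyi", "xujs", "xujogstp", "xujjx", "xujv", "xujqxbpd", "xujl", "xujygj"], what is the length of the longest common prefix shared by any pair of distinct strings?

4

Look for the deepest trie node that still has at least two words in its subtree.
e.g. "xujb" and "xujbo" share the prefix "xujb" of length 4; no pair shares a longer one.
Longest shared-prefix length: 4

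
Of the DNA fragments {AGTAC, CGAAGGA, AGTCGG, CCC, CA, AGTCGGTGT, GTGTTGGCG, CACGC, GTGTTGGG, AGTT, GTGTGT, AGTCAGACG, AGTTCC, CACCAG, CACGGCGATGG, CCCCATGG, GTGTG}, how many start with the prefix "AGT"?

Traverse to the node for "AGT", then collect every word in that subtree.
Matches: "AGTAC", "AGTCAGACG", "AGTCGG", "AGTCGGTGT", "AGTT", "AGTTCC"
Count: 6

6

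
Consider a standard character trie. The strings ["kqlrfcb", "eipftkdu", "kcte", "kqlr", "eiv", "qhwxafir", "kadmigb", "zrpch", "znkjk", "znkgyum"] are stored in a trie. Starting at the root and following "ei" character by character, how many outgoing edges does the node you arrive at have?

2

The children of the "ei" node are the distinct next characters among strings starting with "ei".
Characters that immediately follow "ei" among the stored strings: {p, v}.
That node has 2 child edges.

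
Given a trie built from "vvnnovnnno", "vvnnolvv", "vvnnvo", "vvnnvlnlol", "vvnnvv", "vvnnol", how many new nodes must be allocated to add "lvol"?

"lvol" shares no prefix with any stored word, so all 4 characters open new nodes.
4 − 0 = 4 new nodes.

4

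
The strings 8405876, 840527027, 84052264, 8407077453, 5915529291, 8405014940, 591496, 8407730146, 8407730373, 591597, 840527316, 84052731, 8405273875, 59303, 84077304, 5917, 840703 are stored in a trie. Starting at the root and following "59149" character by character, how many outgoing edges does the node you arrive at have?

The children of the "59149" node are the distinct next characters among strings starting with "59149".
Characters that immediately follow "59149" among the stored strings: {6}.
That node has 1 child edge.

1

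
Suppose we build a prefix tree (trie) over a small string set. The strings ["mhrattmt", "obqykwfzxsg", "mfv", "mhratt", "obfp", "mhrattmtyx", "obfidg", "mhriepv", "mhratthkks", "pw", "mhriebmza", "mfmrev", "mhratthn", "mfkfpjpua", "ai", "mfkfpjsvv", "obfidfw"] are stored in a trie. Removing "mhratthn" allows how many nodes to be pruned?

1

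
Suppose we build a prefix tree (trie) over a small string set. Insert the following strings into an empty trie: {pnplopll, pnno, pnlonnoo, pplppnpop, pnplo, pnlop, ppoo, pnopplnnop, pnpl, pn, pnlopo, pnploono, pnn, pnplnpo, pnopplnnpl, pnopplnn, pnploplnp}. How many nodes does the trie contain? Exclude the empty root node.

For each word, the new-node count is its length minus the longest prefix already in the trie:
  "pnplopll" → 8 new (p, n, p, l, o, p, l, l)
  "pnno" → prefix "pn" already present; 2 new (n, o)
  "pnlonnoo" → prefix "pn" already present; 6 new (l, o, n, n, o, o)
  "pplppnpop" → prefix "p" already present; 8 new (p, l, p, p, n, p, o, p)
  "pnplo" → prefix "pnplo" already present; 0 new (none)
  "pnlop" → prefix "pnlo" already present; 1 new (p)
  "ppoo" → prefix "pp" already present; 2 new (o, o)
  "pnopplnnop" → prefix "pn" already present; 8 new (o, p, p, l, n, n, o, p)
  "pnpl" → prefix "pnpl" already present; 0 new (none)
  "pn" → prefix "pn" already present; 0 new (none)
  "pnlopo" → prefix "pnlop" already present; 1 new (o)
  "pnploono" → prefix "pnplo" already present; 3 new (o, n, o)
  "pnn" → prefix "pnn" already present; 0 new (none)
  "pnplnpo" → prefix "pnpl" already present; 3 new (n, p, o)
  "pnopplnnpl" → prefix "pnopplnn" already present; 2 new (p, l)
  "pnopplnn" → prefix "pnopplnn" already present; 0 new (none)
  "pnploplnp" → prefix "pnplopl" already present; 2 new (n, p)
Total nodes = 8 + 2 + 6 + 8 + 0 + 1 + 2 + 8 + 0 + 0 + 1 + 3 + 0 + 3 + 2 + 0 + 2 = 46

46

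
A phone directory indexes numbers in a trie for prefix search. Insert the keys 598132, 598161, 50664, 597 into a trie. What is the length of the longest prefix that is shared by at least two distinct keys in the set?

Equivalently: take the maximum, over all pairs, of their longest common prefix length.
e.g. "598132" and "598161" share the prefix "5981" of length 4; no pair shares a longer one.
Longest shared-prefix length: 4

4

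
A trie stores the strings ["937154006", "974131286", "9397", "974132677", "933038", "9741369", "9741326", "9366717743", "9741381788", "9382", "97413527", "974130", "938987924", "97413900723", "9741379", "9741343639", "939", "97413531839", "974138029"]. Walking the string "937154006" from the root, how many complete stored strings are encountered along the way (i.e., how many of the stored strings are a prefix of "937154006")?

Traverse "937154006" character by character; count nodes along the way that are marked as word ends.
Prefixes of the query that are stored words: "937154006"
Count: 1

1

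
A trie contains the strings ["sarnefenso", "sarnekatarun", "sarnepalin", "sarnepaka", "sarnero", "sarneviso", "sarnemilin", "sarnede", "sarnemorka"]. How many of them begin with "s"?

9

Filter for entries beginning with "s":
Words under "s": sarnede, sarnefenso, sarnekatarun, sarnemilin, sarnemorka, sarnepaka, sarnepalin, sarnero, sarneviso
Count: 9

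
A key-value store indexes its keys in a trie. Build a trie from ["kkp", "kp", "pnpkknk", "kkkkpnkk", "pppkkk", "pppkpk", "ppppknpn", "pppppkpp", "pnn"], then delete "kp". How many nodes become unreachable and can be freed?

Walk "kp" from the leaf back toward the root, removing each node that no remaining word uses.
The suffix "p" (1 node) is used only by "kp"; the node for "k" still has the child "k", so pruning stops there.
Nodes removed: 1

1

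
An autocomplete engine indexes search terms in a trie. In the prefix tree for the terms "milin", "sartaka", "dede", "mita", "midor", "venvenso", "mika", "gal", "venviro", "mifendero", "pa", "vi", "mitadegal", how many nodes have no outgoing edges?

A leaf is a node with no children — equivalently, the end of a word that is not a proper prefix of any other stored word.
Those words: "dede", "gal", "midor", "mifendero", "mika", "milin", "mitadegal", "pa", "sartaka", "venvenso", "venviro", "vi"
Leaf count: 12

12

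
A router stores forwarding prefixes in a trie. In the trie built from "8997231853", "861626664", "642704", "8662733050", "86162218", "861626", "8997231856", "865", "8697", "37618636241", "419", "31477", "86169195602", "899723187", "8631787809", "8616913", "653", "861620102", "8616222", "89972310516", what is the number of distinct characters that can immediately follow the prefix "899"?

1

Follow the path "899" to its node, then look at its outgoing edges.
Distinct next characters after "899": 7.
That node has 1 child edge.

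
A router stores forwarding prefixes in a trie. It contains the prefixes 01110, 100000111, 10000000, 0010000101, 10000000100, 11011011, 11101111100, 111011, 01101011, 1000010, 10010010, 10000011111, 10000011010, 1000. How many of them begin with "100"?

Walk to "100"; the words in its subtree are exactly those with that prefix.
Matches: "1000", "10000000", "10000000100", "10000011010", "100000111", "10000011111", "1000010", "10010010"
Count: 8

8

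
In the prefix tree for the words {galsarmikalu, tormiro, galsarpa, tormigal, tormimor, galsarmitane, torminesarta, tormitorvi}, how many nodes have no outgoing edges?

A leaf is a node with no children — equivalently, the end of a word that is not a proper prefix of any other stored word.
Those words: "galsarmikalu", "galsarmitane", "galsarpa", "tormigal", "tormimor", "torminesarta", "tormiro", "tormitorvi"
Leaf count: 8

8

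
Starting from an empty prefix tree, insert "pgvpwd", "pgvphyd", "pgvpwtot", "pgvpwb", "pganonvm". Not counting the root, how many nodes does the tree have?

Insert word by word; a character creates a node only if that edge doesn't already exist:
  "pgvpwd" → 6 new (p, g, v, p, w, d)
  "pgvphyd" → prefix "pgvp" already present; 3 new (h, y, d)
  "pgvpwtot" → prefix "pgvpw" already present; 3 new (t, o, t)
  "pgvpwb" → prefix "pgvpw" already present; 1 new (b)
  "pganonvm" → prefix "pg" already present; 6 new (a, n, o, n, v, m)
Total nodes = 6 + 3 + 3 + 1 + 6 = 19

19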